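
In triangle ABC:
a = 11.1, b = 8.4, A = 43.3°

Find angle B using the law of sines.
a/sin(A) = b/sin(B)  ⇒  sin(B) = b·sin(A)/a = 8.4·sin(43.3°)/11.1
sin(43.3°) ≈ 0.685818
sin(B) ≈ 8.4·0.685818/11.1 ≈ 5.76087/11.1 ≈ 0.518998
B = arcsin(0.518998) ≈ 31.265°
(Since b ≤ a we need B ≤ A, so the obtuse alternative 180° − 31.265° ≈ 148.735° is rejected.)

B = 31.27°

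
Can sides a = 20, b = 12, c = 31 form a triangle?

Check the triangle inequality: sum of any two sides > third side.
a + b vs c: 20 + 12 = 32 > 31  ✓
a + c vs b: 20 + 31 = 51 > 12  ✓
b + c vs a: 12 + 31 = 43 > 20  ✓

Yes, triangle inequality satisfied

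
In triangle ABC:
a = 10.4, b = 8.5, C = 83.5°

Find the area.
Two sides and the included angle (SAS): A = ½·a·b·sin(C) = ½·10.4·8.5·sin(83.5°)
sin(83.5°) ≈ 0.993572
A ≈ ½·88.4·0.993572 = 44.2·0.993572 ≈ 43.9159

Area = 43.92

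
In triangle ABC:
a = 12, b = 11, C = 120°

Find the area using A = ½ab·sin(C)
A = ½·a·b·sin(C) = ½·12·11·sin(120°)
sin(120°) ≈ 0.866025
A ≈ ½·132·0.866025 = 66·0.866025 ≈ 57.1577

Area = 57.16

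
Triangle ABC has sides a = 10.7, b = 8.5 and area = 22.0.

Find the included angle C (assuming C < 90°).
Area = ½·a·b·sin(C)  ⇒  sin(C) = 2·Area/(a·b) = 2·22.0/(10.7·8.5) = 44/90.95 ≈ 0.483782
C = arcsin(0.483782) ≈ 28.9327° (taking the acute solution since C < 90°)

C = 28.93°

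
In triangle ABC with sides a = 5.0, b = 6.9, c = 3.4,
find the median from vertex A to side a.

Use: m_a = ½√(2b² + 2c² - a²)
m_a = ½√(2·6.9² + 2·3.4² − 5.0²) = ½√(2·47.61 + 2·11.56 − 25) = ½√(95.22 + 23.12 − 25) = ½√93.34
√93.34 ≈ 9.66126, so m_a ≈ 4.83063

m_a = 4.831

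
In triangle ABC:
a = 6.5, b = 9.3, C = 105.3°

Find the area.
Two sides and the included angle (SAS): A = ½·a·b·sin(C) = ½·6.5·9.3·sin(105.3°)
sin(105.3°) ≈ 0.964557
A ≈ ½·60.45·0.964557 = 30.225·0.964557 ≈ 29.1537

Area = 29.15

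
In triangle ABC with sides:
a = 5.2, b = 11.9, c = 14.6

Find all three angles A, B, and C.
Law of cosines for each angle (a² = 27.04, b² = 141.61, c² = 213.16):
cos(A) = (b² + c² − a²)/(2bc) = (141.61 + 213.16 − 27.04)/(2·11.9·14.6) = 327.73/347.48 ≈ 0.943162  ⇒  A ≈ 19.4104°
cos(B) = (a² + c² − b²)/(2ac) = (27.04 + 213.16 − 141.61)/(2·5.2·14.6) = 98.59/151.84 ≈ 0.649302  ⇒  B ≈ 49.511°
cos(C) = (a² + b² − c²)/(2ab) = (27.04 + 141.61 − 213.16)/(2·5.2·11.9) = -44.51/123.76 ≈ -0.359648  ⇒  C ≈ 111.079°
Check: A + B + C ≈ 180°

A = 19.41°, B = 49.51°, C = 111.1°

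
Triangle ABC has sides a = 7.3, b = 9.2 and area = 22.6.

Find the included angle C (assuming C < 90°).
Area = ½·a·b·sin(C)  ⇒  sin(C) = 2·Area/(a·b) = 2·22.6/(7.3·9.2) = 45.2/67.16 ≈ 0.67302
C = arcsin(0.67302) ≈ 42.3006° (taking the acute solution since C < 90°)

C = 42.3°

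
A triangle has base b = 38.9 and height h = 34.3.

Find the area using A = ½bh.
A = ½·b·h = ½·38.9·34.3 = ½·1334.27 = 667.135

Area = 667.135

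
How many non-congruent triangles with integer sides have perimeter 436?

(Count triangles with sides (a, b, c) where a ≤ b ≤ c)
Let a ≤ b ≤ c with a + b + c = 436. The only binding inequality is a + b > c, i.e. 436 − c > c, so c < 436/2; and c ≥ 436/3 since c is the largest side.
So 146 ≤ c ≤ 217. For each c, b runs from ⌈(436 − c)/2⌉ up to c (then a = 436 − b − c satisfies 1 ≤ a ≤ b automatically), giving c − ⌈(436 − c)/2⌉ + 1 choices.
Summing over c: 2 + 3 + 5 + 6 + … + 107 + 108  (72 terms, c = 146, …, 217) = 3960
Check (closed form: nearest integer to p²/48 for even p, (p+3)²/48 for odd p): 436²/48 = 190096/48 ≈ 3960.33 → 3960

3960 triangles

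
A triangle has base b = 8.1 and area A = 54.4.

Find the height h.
A = ½·b·h  ⇒  h = 2A/b = 2·54.4/8.1 = 108.8/8.1 ≈ 13.4321

h = 13.43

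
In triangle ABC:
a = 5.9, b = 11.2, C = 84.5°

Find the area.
Two sides and the included angle (SAS): A = ½·a·b·sin(C) = ½·5.9·11.2·sin(84.5°)
sin(84.5°) ≈ 0.995396
A ≈ ½·66.08·0.995396 = 33.04·0.995396 ≈ 32.8879

Area = 32.89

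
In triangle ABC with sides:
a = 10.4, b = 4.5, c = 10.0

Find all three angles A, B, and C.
Law of cosines for each angle (a² = 108.16, b² = 20.25, c² = 100):
cos(A) = (b² + c² − a²)/(2bc) = (20.25 + 100 − 108.16)/(2·4.5·10.0) = 12.09/90 ≈ 0.134333  ⇒  A ≈ 82.2799°
cos(B) = (a² + c² − b²)/(2ac) = (108.16 + 100 − 20.25)/(2·10.4·10.0) = 187.91/208 ≈ 0.903413  ⇒  B ≈ 25.3896°
cos(C) = (a² + b² − c²)/(2ab) = (108.16 + 20.25 − 100)/(2·10.4·4.5) = 28.41/93.6 ≈ 0.303526  ⇒  C ≈ 72.3305°
Check: A + B + C ≈ 180°

A = 82.28°, B = 25.39°, C = 72.33°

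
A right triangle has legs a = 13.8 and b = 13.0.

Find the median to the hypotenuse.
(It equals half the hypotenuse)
Hypotenuse c = √(a² + b²) = √(190.44 + 169) = √359.44 ≈ 18.9589
Median to hypotenuse = c/2 ≈ 18.9589/2 ≈ 9.47945

Median = 9.479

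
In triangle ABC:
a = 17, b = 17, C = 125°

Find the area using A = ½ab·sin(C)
A = ½·a·b·sin(C) = ½·17·17·sin(125°)
sin(125°) ≈ 0.819152
A ≈ ½·289·0.819152 = 144.5·0.819152 ≈ 118.367

Area = 118.4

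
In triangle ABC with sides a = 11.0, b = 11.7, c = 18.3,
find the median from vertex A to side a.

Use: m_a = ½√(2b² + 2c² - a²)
m_a = ½√(2·11.7² + 2·18.3² − 11.0²) = ½√(2·136.89 + 2·334.89 − 121) = ½√(273.78 + 669.78 − 121) = ½√822.56
√822.56 ≈ 28.6803, so m_a ≈ 14.3402

m_a = 14.34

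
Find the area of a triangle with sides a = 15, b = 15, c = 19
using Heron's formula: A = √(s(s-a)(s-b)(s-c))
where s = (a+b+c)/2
s = (15 + 15 + 19)/2 = 49/2 = 24.5
s − a = 9.5, s − b = 9.5, s − c = 5.5
s(s−a)(s−b)(s−c) = 24.5·9.5·9.5·5.5 = 12161.1875
Area = √12161.1875 ≈ 110.278

s = 24.5, Area = 110.3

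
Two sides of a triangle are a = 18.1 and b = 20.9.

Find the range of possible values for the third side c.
Triangle inequality: |a − b| < c < a + b
|a − b| = |18.1 − 20.9| = 2.8
a + b = 18.1 + 20.9 = 39

2.8 < c < 39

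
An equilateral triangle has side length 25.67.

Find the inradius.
r = Area/s with s the semi-perimeter.
Area = (√3/4)·25.67² = (√3/4)·658.9489 ≈ 0.433013·658.9489 ≈ 285.333
s = 3·25.67/2 = 38.505
r ≈ 285.333/38.505 ≈ 7.41029
(Equivalently r = side/(2√3) = 25.67/3.4641 ≈ 7.41029.)

r = 7.41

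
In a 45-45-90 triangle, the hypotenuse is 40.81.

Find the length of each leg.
In a 45-45-90 triangle hypotenuse = leg·√2, so leg = hypotenuse/√2.
Leg = 40.81/√2 ≈ 40.81/1.41421 ≈ 28.857

Each leg = 28.86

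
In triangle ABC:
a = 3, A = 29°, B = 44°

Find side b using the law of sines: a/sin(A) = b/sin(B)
a/sin(A) = b/sin(B)  ⇒  b = a·sin(B)/sin(A) = 3·sin(44°)/sin(29°)
sin(44°) ≈ 0.694658, sin(29°) ≈ 0.48481
b ≈ 3·0.694658/0.48481 ≈ 2.08398/0.48481 ≈ 4.29854

b = 4.299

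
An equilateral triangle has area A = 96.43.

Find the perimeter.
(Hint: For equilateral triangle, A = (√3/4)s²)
A = (√3/4)s²  ⇒  s² = 4A/√3 = 4·96.43/√3 = 385.72/1.73205 ≈ 222.696
s ≈ √222.696 ≈ 14.923
Perimeter = 3s ≈ 3·14.923 ≈ 44.769

Perimeter = 44.77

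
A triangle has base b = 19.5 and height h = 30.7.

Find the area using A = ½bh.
A = ½·b·h = ½·19.5·30.7 = ½·598.65 = 299.325

Area = 299.325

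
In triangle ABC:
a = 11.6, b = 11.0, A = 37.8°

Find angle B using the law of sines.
a/sin(A) = b/sin(B)  ⇒  sin(B) = b·sin(A)/a = 11.0·sin(37.8°)/11.6
sin(37.8°) ≈ 0.612907
sin(B) ≈ 11.0·0.612907/11.6 ≈ 6.74198/11.6 ≈ 0.581205
B = arcsin(0.581205) ≈ 35.5353°
(Since b ≤ a we need B ≤ A, so the obtuse alternative 180° − 35.5353° ≈ 144.465° is rejected.)

B = 35.54°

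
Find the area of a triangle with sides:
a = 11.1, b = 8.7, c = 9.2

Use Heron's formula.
s = (11.1 + 8.7 + 9.2)/2 = 29/2 = 14.5
s − a = 3.4, s − b = 5.8, s − c = 5.3
s(s−a)(s−b)(s−c) = 14.5·3.4·5.8·5.3 ≈ 1515.48
Area = √1515.48 ≈ 38.9292

Area = 38.93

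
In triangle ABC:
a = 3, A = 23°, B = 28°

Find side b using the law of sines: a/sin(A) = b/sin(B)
a/sin(A) = b/sin(B)  ⇒  b = a·sin(B)/sin(A) = 3·sin(28°)/sin(23°)
sin(28°) ≈ 0.469472, sin(23°) ≈ 0.390731
b ≈ 3·0.469472/0.390731 ≈ 1.40841/0.390731 ≈ 3.60456

b = 3.605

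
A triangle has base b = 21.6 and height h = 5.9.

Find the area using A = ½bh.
A = ½·b·h = ½·21.6·5.9 = ½·127.44 = 63.72

Area = 63.72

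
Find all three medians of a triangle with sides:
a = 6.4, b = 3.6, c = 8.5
Median formula: m_a = ½√(2b² + 2c² − a²) (and cyclically). a² = 40.96, b² = 12.96, c² = 72.25.
m_a = ½√(2·12.96 + 2·72.25 − 40.96) = ½√129.46 ≈ ½·11.378 ≈ 5.68902
m_b = ½√(2·40.96 + 2·72.25 − 12.96) = ½√213.46 ≈ ½·14.6103 ≈ 7.30514
m_c = ½√(2·40.96 + 2·12.96 − 72.25) = ½√35.59 ≈ ½·5.96574 ≈ 2.98287

m_a = 5.689, m_b = 7.305, m_c = 2.983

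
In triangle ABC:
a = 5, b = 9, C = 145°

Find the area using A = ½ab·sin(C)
A = ½·a·b·sin(C) = ½·5·9·sin(145°)
sin(145°) ≈ 0.573576
A ≈ ½·45·0.573576 = 22.5·0.573576 ≈ 12.9055

Area = 12.91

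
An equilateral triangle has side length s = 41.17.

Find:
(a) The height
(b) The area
(a) The height splits the triangle into two 30-60-90 halves: h = s·√3/2 = 41.17·1.73205/2 ≈ 71.3085/2 ≈ 35.6543
(b) Area = (√3/4)·s² = (√3/4)·41.17² = (√3/4)·1694.9689 ≈ 0.433013·1694.9689 ≈ 733.943

Height = 35.65, Area = 733.9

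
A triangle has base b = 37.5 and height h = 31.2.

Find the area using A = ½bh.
A = ½·b·h = ½·37.5·31.2 = ½·1170 = 585

Area = 585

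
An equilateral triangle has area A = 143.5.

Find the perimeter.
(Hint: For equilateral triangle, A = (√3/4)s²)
A = (√3/4)s²  ⇒  s² = 4A/√3 = 4·143.5/√3 = 574/1.73205 ≈ 331.399
s ≈ √331.399 ≈ 18.2044
Perimeter = 3s ≈ 3·18.2044 ≈ 54.6131

Perimeter = 54.61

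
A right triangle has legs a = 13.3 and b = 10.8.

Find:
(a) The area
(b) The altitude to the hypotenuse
(a) The legs are perpendicular, so Area = ½·a·b = ½·13.3·10.8 = ½·143.64 = 71.82
(b) Hypotenuse c = √(a² + b²) = √(176.89 + 116.64) = √293.53 ≈ 17.1327
    Area = ½·c·h_c  ⇒  h_c = 2·Area/c = 143.64/17.1327 ≈ 8.38396

Area = 71.82, h_c = 8.384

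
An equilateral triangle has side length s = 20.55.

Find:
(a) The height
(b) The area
(a) The height splits the triangle into two 30-60-90 halves: h = s·√3/2 = 20.55·1.73205/2 ≈ 35.5936/2 ≈ 17.7968
(b) Area = (√3/4)·s² = (√3/4)·20.55² = (√3/4)·422.3025 ≈ 0.433013·422.3025 ≈ 182.862

Height = 17.8, Area = 182.9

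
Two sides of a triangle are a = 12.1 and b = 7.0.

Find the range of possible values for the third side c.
Triangle inequality: |a − b| < c < a + b
|a − b| = |12.1 − 7.0| = 5.1
a + b = 12.1 + 7.0 = 19.1

5.1 < c < 19.1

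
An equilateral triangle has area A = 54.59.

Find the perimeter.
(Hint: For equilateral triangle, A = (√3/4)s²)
A = (√3/4)s²  ⇒  s² = 4A/√3 = 4·54.59/√3 = 218.36/1.73205 ≈ 126.07
s ≈ √126.07 ≈ 11.2281
Perimeter = 3s ≈ 3·11.2281 ≈ 33.6843

Perimeter = 33.68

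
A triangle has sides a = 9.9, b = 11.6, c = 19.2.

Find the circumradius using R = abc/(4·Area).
First find the area with Heron's formula.
s = (9.9 + 11.6 + 19.2)/2 = 20.35
Area = √(s(s−a)(s−b)(s−c)) = √(20.35·10.45·8.75·1.15) ≈ √2139.87 ≈ 46.2587
abc = 9.9·11.6·19.2 = 2204.928
R = abc/(4·Area) ≈ 2204.928/(4·46.2587) = 2204.928/185.035 ≈ 11.9163

R = 11.92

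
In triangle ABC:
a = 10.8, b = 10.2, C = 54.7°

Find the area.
Two sides and the included angle (SAS): A = ½·a·b·sin(C) = ½·10.8·10.2·sin(54.7°)
sin(54.7°) ≈ 0.816138
A ≈ ½·110.16·0.816138 = 55.08·0.816138 ≈ 44.9529

Area = 44.95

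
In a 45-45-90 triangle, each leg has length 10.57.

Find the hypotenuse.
In a 45-45-90 triangle the sides are in ratio 1 : 1 : √2, so hypotenuse = leg·√2.
Hypotenuse = 10.57·√2 ≈ 10.57·1.41421 ≈ 14.9482

Hypotenuse = 10.57√2 = 14.95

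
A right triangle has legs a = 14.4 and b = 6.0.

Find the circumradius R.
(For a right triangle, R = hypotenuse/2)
Hypotenuse c = √(a² + b²) = √(207.36 + 36) = √243.36 ≈ 15.6
R = c/2 ≈ 15.6/2 ≈ 7.8

R = 7.8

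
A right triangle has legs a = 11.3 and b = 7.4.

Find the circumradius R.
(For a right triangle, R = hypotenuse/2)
Hypotenuse c = √(a² + b²) = √(127.69 + 54.76) = √182.45 ≈ 13.5074
R = c/2 ≈ 13.5074/2 ≈ 6.7537

R = 6.754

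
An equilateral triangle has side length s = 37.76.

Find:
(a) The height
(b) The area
(a) The height splits the triangle into two 30-60-90 halves: h = s·√3/2 = 37.76·1.73205/2 ≈ 65.4022/2 ≈ 32.7011
(b) Area = (√3/4)·s² = (√3/4)·37.76² = (√3/4)·1425.8176 ≈ 0.433013·1425.8176 ≈ 617.397

Height = 32.7, Area = 617.4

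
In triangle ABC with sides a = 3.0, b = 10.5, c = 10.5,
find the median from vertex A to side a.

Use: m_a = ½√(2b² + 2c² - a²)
m_a = ½√(2·10.5² + 2·10.5² − 3.0²) = ½√(2·110.25 + 2·110.25 − 9) = ½√(220.5 + 220.5 − 9) = ½√432
√432 ≈ 20.7846, so m_a ≈ 10.3923

m_a = 10.39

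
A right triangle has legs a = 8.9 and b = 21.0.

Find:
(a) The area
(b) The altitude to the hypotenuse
(a) The legs are perpendicular, so Area = ½·a·b = ½·8.9·21.0 = ½·186.9 = 93.45
(b) Hypotenuse c = √(a² + b²) = √(79.21 + 441) = √520.21 ≈ 22.8081
    Area = ½·c·h_c  ⇒  h_c = 2·Area/c = 186.9/22.8081 ≈ 8.19445

Area = 93.45, h_c = 8.194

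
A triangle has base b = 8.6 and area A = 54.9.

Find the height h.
A = ½·b·h  ⇒  h = 2A/b = 2·54.9/8.6 = 109.8/8.6 ≈ 12.7674

h = 12.77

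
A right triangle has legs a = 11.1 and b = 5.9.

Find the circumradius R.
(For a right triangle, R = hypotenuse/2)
Hypotenuse c = √(a² + b²) = √(123.21 + 34.81) = √158.02 ≈ 12.5706
R = c/2 ≈ 12.5706/2 ≈ 6.2853

R = 6.285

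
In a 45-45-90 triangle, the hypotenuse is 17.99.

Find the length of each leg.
In a 45-45-90 triangle hypotenuse = leg·√2, so leg = hypotenuse/√2.
Leg = 17.99/√2 ≈ 17.99/1.41421 ≈ 12.7209

Each leg = 12.72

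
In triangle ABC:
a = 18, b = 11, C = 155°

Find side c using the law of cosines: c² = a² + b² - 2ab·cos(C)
c² = 18² + 11² − 2·18·11·cos(155°)
cos(155°) ≈ -0.906308
c² ≈ 324 + 121 − 396·(-0.906308) ≈ 445 + 358.898 ≈ 803.898
c ≈ √803.898 ≈ 28.3531

c = 28.35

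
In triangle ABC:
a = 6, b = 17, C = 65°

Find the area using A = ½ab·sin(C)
A = ½·a·b·sin(C) = ½·6·17·sin(65°)
sin(65°) ≈ 0.906308
A ≈ ½·102·0.906308 = 51·0.906308 ≈ 46.2217

Area = 46.22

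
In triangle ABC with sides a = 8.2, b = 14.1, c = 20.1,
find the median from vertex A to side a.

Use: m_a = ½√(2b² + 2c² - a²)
m_a = ½√(2·14.1² + 2·20.1² − 8.2²) = ½√(2·198.81 + 2·404.01 − 67.24) = ½√(397.62 + 808.02 − 67.24) = ½√1138.4
√1138.4 ≈ 33.7402, so m_a ≈ 16.8701

m_a = 16.87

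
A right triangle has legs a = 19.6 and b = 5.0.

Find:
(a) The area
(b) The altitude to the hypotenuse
(a) The legs are perpendicular, so Area = ½·a·b = ½·19.6·5.0 = ½·98 = 49
(b) Hypotenuse c = √(a² + b²) = √(384.16 + 25) = √409.16 ≈ 20.2277
    Area = ½·c·h_c  ⇒  h_c = 2·Area/c = 98/20.2277 ≈ 4.84484

Area = 49, h_c = 4.845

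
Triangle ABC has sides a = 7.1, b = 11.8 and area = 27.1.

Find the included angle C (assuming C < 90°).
Area = ½·a·b·sin(C)  ⇒  sin(C) = 2·Area/(a·b) = 2·27.1/(7.1·11.8) = 54.2/83.78 ≈ 0.646932
C = arcsin(0.646932) ≈ 40.3107° (taking the acute solution since C < 90°)

C = 40.31°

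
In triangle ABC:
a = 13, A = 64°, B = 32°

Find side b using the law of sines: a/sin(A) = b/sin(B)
a/sin(A) = b/sin(B)  ⇒  b = a·sin(B)/sin(A) = 13·sin(32°)/sin(64°)
sin(32°) ≈ 0.529919, sin(64°) ≈ 0.898794
b ≈ 13·0.529919/0.898794 ≈ 6.88895/0.898794 ≈ 7.66466

b = 7.665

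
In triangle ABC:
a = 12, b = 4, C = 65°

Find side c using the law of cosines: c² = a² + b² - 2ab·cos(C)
c² = 12² + 4² − 2·12·4·cos(65°)
cos(65°) ≈ 0.422618
c² ≈ 144 + 16 − 96·(0.422618) ≈ 160 − 40.5714 ≈ 119.429
c ≈ √119.429 ≈ 10.9283

c = 10.93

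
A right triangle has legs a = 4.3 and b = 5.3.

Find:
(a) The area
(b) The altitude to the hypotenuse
(a) The legs are perpendicular, so Area = ½·a·b = ½·4.3·5.3 = ½·22.79 = 11.395
(b) Hypotenuse c = √(a² + b²) = √(18.49 + 28.09) = √46.58 ≈ 6.82495
    Area = ½·c·h_c  ⇒  h_c = 2·Area/c = 22.79/6.82495 ≈ 3.33922

Area = 11.395, h_c = 3.339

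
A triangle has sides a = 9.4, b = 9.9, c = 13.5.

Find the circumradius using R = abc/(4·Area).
First find the area with Heron's formula.
s = (9.4 + 9.9 + 13.5)/2 = 16.4
Area = √(s(s−a)(s−b)(s−c)) = √(16.4·7·6.5·2.9) ≈ √2163.98 ≈ 46.5186
abc = 9.4·9.9·13.5 = 1256.31
R = abc/(4·Area) ≈ 1256.31/(4·46.5186) = 1256.31/186.074 ≈ 6.75165

R = 6.752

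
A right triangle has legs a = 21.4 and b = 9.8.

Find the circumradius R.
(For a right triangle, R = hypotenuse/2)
Hypotenuse c = √(a² + b²) = √(457.96 + 96.04) = √554 ≈ 23.5372
R = c/2 ≈ 23.5372/2 ≈ 11.7686

R = 11.77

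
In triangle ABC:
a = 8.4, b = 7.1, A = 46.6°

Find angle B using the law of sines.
a/sin(A) = b/sin(B)  ⇒  sin(B) = b·sin(A)/a = 7.1·sin(46.6°)/8.4
sin(46.6°) ≈ 0.726575
sin(B) ≈ 7.1·0.726575/8.4 ≈ 5.15868/8.4 ≈ 0.614129
B = arcsin(0.614129) ≈ 37.8886°
(Since b ≤ a we need B ≤ A, so the obtuse alternative 180° − 37.8886° ≈ 142.111° is rejected.)

B = 37.89°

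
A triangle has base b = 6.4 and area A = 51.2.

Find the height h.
A = ½·b·h  ⇒  h = 2A/b = 2·51.2/6.4 = 102.4/6.4 ≈ 16

h = 16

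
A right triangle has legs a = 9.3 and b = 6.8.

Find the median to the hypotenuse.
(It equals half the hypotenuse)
Hypotenuse c = √(a² + b²) = √(86.49 + 46.24) = √132.73 ≈ 11.5209
Median to hypotenuse = c/2 ≈ 11.5209/2 ≈ 5.76043

Median = 5.76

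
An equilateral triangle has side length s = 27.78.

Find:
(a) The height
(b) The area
(a) The height splits the triangle into two 30-60-90 halves: h = s·√3/2 = 27.78·1.73205/2 ≈ 48.1164/2 ≈ 24.0582
(b) Area = (√3/4)·s² = (√3/4)·27.78² = (√3/4)·771.7284 ≈ 0.433013·771.7284 ≈ 334.168

Height = 24.06, Area = 334.2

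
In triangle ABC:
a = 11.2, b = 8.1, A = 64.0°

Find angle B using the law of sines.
a/sin(A) = b/sin(B)  ⇒  sin(B) = b·sin(A)/a = 8.1·sin(64.0°)/11.2
sin(64.0°) ≈ 0.898794
sin(B) ≈ 8.1·0.898794/11.2 ≈ 7.28023/11.2 ≈ 0.650021
B = arcsin(0.650021) ≈ 40.5432°
(Since b ≤ a we need B ≤ A, so the obtuse alternative 180° − 40.5432° ≈ 139.457° is rejected.)

B = 40.54°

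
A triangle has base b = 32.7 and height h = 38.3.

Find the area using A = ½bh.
A = ½·b·h = ½·32.7·38.3 = ½·1252.41 = 626.205

Area = 626.205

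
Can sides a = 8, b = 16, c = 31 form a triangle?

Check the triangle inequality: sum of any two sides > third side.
a + b vs c: 8 + 16 = 24 ≤ 31  ✗
a + c vs b: 8 + 31 = 39 > 16  ✓
b + c vs a: 16 + 31 = 47 > 8  ✓

No: 8 + 16 = 24 is not > 31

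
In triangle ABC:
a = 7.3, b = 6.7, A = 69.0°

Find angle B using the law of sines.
a/sin(A) = b/sin(B)  ⇒  sin(B) = b·sin(A)/a = 6.7·sin(69.0°)/7.3
sin(69.0°) ≈ 0.93358
sin(B) ≈ 6.7·0.93358/7.3 ≈ 6.25499/7.3 ≈ 0.856848
B = arcsin(0.856848) ≈ 58.9645°
(Since b ≤ a we need B ≤ A, so the obtuse alternative 180° − 58.9645° ≈ 121.036° is rejected.)

B = 58.96°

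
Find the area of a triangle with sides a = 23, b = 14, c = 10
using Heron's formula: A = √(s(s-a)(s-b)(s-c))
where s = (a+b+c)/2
s = (23 + 14 + 10)/2 = 47/2 = 23.5
s − a = 0.5, s − b = 9.5, s − c = 13.5
s(s−a)(s−b)(s−c) = 23.5·0.5·9.5·13.5 = 1506.9375
Area = √1506.9375 ≈ 38.8193

s = 23.5, Area = 38.82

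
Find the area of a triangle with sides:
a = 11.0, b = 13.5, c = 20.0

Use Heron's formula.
s = (11.0 + 13.5 + 20.0)/2 = 44.5/2 = 22.25
s − a = 11.25, s − b = 8.75, s − c = 2.25
s(s−a)(s−b)(s−c) = 22.25·11.25·8.75·2.25 ≈ 4928.03
Area = √4928.03 ≈ 70.1999

Area = 70.2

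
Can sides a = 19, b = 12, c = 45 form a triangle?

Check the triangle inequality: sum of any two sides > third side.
a + b vs c: 19 + 12 = 31 ≤ 45  ✗
a + c vs b: 19 + 45 = 64 > 12  ✓
b + c vs a: 12 + 45 = 57 > 19  ✓

No: 19 + 12 = 31 is not > 45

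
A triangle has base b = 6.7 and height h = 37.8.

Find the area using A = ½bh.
A = ½·b·h = ½·6.7·37.8 = ½·253.26 = 126.63

Area = 126.63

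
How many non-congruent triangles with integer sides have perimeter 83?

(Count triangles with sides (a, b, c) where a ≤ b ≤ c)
Let a ≤ b ≤ c with a + b + c = 83. The only binding inequality is a + b > c, i.e. 83 − c > c, so c < 83/2; and c ≥ 83/3 since c is the largest side.
So 28 ≤ c ≤ 41. For each c, b runs from ⌈(83 − c)/2⌉ up to c (then a = 83 − b − c satisfies 1 ≤ a ≤ b automatically), giving c − ⌈(83 − c)/2⌉ + 1 choices.
Summing over c: 1 + 3 + 4 + 6 + … + 19 + 21  (14 terms, c = 28, …, 41) = 154
Check (closed form: nearest integer to p²/48 for even p, (p+3)²/48 for odd p): (83+3)²/48 = 86²/48 = 7396/48 ≈ 154.08 → 154

154 triangles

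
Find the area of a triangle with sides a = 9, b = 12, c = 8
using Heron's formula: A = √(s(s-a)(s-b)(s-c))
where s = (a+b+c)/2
s = (9 + 12 + 8)/2 = 29/2 = 14.5
s − a = 5.5, s − b = 2.5, s − c = 6.5
s(s−a)(s−b)(s−c) = 14.5·5.5·2.5·6.5 = 1295.9375
Area = √1295.9375 ≈ 35.9991

s = 14.5, Area = 36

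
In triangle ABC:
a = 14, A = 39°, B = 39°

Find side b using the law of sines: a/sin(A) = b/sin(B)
a/sin(A) = b/sin(B)  ⇒  b = a·sin(B)/sin(A) = 14·sin(39°)/sin(39°)
sin(39°) ≈ 0.62932, sin(39°) ≈ 0.62932
b ≈ 14·0.62932/0.62932 ≈ 8.81049/0.62932 ≈ 14

b = 14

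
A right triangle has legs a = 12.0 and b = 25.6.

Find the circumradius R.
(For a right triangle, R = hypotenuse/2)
Hypotenuse c = √(a² + b²) = √(144 + 655.36) = √799.36 ≈ 28.273
R = c/2 ≈ 28.273/2 ≈ 14.1365

R = 14.14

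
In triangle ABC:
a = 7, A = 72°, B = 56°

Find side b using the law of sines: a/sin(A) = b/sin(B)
a/sin(A) = b/sin(B)  ⇒  b = a·sin(B)/sin(A) = 7·sin(56°)/sin(72°)
sin(56°) ≈ 0.829038, sin(72°) ≈ 0.951057
b ≈ 7·0.829038/0.951057 ≈ 5.80326/0.951057 ≈ 6.10191

b = 6.102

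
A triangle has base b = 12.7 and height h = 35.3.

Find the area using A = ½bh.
A = ½·b·h = ½·12.7·35.3 = ½·448.31 = 224.155

Area = 224.155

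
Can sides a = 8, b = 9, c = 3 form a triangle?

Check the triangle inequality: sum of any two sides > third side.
a + b vs c: 8 + 9 = 17 > 3  ✓
a + c vs b: 8 + 3 = 11 > 9  ✓
b + c vs a: 9 + 3 = 12 > 8  ✓

Yes, triangle inequality satisfied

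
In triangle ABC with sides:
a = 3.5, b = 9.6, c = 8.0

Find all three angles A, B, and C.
Law of cosines for each angle (a² = 12.25, b² = 92.16, c² = 64):
cos(A) = (b² + c² − a²)/(2bc) = (92.16 + 64 − 12.25)/(2·9.6·8.0) = 143.91/153.6 ≈ 0.936914  ⇒  A ≈ 20.4604°
cos(B) = (a² + c² − b²)/(2ac) = (12.25 + 64 − 92.16)/(2·3.5·8.0) = -15.91/56 ≈ -0.284107  ⇒  B ≈ 106.505°
cos(C) = (a² + b² − c²)/(2ab) = (12.25 + 92.16 − 64)/(2·3.5·9.6) = 40.41/67.2 ≈ 0.601339  ⇒  C ≈ 53.0341°
Check: A + B + C ≈ 180°

A = 20.46°, B = 106.5°, C = 53.03°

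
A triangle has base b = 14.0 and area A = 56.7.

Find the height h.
A = ½·b·h  ⇒  h = 2A/b = 2·56.7/14.0 = 113.4/14.0 ≈ 8.1

h = 8.1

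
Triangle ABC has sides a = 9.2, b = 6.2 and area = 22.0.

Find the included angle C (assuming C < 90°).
Area = ½·a·b·sin(C)  ⇒  sin(C) = 2·Area/(a·b) = 2·22.0/(9.2·6.2) = 44/57.04 ≈ 0.771388
C = arcsin(0.771388) ≈ 50.4787° (taking the acute solution since C < 90°)

C = 50.48°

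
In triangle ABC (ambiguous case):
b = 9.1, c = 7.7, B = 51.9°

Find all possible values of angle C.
b/sin(B) = c/sin(C)  ⇒  sin(C) = c·sin(B)/b = 7.7·sin(51.9°)/9.1
sin(51.9°) ≈ 0.786935
sin(C) ≈ 7.7·0.786935/9.1 ≈ 6.0594/9.1 ≈ 0.665868
Candidate 1: C₁ = arcsin(0.665868) ≈ 41.749°  →  A = 180° − 51.9° − 41.749° ≈ 86.351° > 0, valid
Candidate 2: C₂ = 180° − C₁ ≈ 138.251°  →  A = 180° − 51.9° − 138.251° ≈ -10.151° ≤ 0, not a valid triangle

C = 41.75° (one solution)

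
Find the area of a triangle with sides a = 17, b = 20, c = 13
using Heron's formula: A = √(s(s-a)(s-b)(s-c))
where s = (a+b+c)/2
s = (17 + 20 + 13)/2 = 50/2 = 25
s − a = 8, s − b = 5, s − c = 12
s(s−a)(s−b)(s−c) = 25·8·5·12 = 12000
Area = √12000 ≈ 109.545

s = 25.0, Area = 109.5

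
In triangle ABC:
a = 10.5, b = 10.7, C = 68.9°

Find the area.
Two sides and the included angle (SAS): A = ½·a·b·sin(C) = ½·10.5·10.7·sin(68.9°)
sin(68.9°) ≈ 0.932954
A ≈ ½·112.35·0.932954 = 56.175·0.932954 ≈ 52.4087

Area = 52.41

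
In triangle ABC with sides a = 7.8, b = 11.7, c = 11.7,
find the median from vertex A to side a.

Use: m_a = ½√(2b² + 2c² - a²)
m_a = ½√(2·11.7² + 2·11.7² − 7.8²) = ½√(2·136.89 + 2·136.89 − 60.84) = ½√(273.78 + 273.78 − 60.84) = ½√486.72
√486.72 ≈ 22.0617, so m_a ≈ 11.0309

m_a = 11.03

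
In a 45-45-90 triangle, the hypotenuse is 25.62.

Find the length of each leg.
In a 45-45-90 triangle hypotenuse = leg·√2, so leg = hypotenuse/√2.
Leg = 25.62/√2 ≈ 25.62/1.41421 ≈ 18.1161

Each leg = 18.12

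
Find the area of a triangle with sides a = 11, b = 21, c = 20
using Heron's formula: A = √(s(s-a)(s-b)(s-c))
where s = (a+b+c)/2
s = (11 + 21 + 20)/2 = 52/2 = 26
s − a = 15, s − b = 5, s − c = 6
s(s−a)(s−b)(s−c) = 26·15·5·6 = 11700
Area = √11700 ≈ 108.167

s = 26.0, Area = 108.2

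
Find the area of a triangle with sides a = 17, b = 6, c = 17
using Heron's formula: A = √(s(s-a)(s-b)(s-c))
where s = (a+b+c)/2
s = (17 + 6 + 17)/2 = 40/2 = 20
s − a = 3, s − b = 14, s − c = 3
s(s−a)(s−b)(s−c) = 20·3·14·3 = 2520
Area = √2520 ≈ 50.1996

s = 20.0, Area = 50.2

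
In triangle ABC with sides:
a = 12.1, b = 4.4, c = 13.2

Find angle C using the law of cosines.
c² = a² + b² − 2ab·cos(C)  ⇒  cos(C) = (a² + b² − c²)/(2ab)
cos(C) = (12.1² + 4.4² − 13.2²)/(2·12.1·4.4) = (146.41 + 19.36 − 174.24)/106.48 = -8.47/106.48 ≈ -0.0795455
C = arccos(-0.0795455) ≈ 94.5624°

C = 94.56°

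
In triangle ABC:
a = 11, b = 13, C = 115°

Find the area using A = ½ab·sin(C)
A = ½·a·b·sin(C) = ½·11·13·sin(115°)
sin(115°) ≈ 0.906308
A ≈ ½·143·0.906308 = 71.5·0.906308 ≈ 64.801

Area = 64.8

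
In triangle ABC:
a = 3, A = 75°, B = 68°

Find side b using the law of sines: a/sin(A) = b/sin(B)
a/sin(A) = b/sin(B)  ⇒  b = a·sin(B)/sin(A) = 3·sin(68°)/sin(75°)
sin(68°) ≈ 0.927184, sin(75°) ≈ 0.965926
b ≈ 3·0.927184/0.965926 ≈ 2.78155/0.965926 ≈ 2.87967

b = 2.88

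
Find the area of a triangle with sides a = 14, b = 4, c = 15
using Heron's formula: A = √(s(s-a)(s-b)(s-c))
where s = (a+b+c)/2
s = (14 + 4 + 15)/2 = 33/2 = 16.5
s − a = 2.5, s − b = 12.5, s − c = 1.5
s(s−a)(s−b)(s−c) = 16.5·2.5·12.5·1.5 = 773.4375
Area = √773.4375 ≈ 27.8107

s = 16.5, Area = 27.81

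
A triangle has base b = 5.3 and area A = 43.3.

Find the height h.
A = ½·b·h  ⇒  h = 2A/b = 2·43.3/5.3 = 86.6/5.3 ≈ 16.3396

h = 16.34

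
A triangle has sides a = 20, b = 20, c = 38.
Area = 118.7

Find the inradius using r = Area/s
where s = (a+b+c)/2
s = (20 + 20 + 38)/2 = 78/2 = 39
r = Area/s = 118.7/39 ≈ 3.04359

r = 3.044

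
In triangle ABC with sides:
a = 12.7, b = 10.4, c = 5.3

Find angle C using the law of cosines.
c² = a² + b² − 2ab·cos(C)  ⇒  cos(C) = (a² + b² − c²)/(2ab)
cos(C) = (12.7² + 10.4² − 5.3²)/(2·12.7·10.4) = (161.29 + 108.16 − 28.09)/264.16 = 241.36/264.16 ≈ 0.913689
C = arccos(0.913689) ≈ 23.9798°

C = 23.98°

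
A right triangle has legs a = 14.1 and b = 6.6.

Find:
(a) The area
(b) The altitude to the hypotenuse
(a) The legs are perpendicular, so Area = ½·a·b = ½·14.1·6.6 = ½·93.06 = 46.53
(b) Hypotenuse c = √(a² + b²) = √(198.81 + 43.56) = √242.37 ≈ 15.5682
    Area = ½·c·h_c  ⇒  h_c = 2·Area/c = 93.06/15.5682 ≈ 5.97756

Area = 46.53, h_c = 5.978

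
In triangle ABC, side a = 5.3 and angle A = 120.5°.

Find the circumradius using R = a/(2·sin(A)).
R = a/(2·sin(A)) = 5.3/(2·sin(120.5°))
sin(120.5°) ≈ 0.861629
R ≈ 5.3/(2·0.861629) = 5.3/1.72326 ≈ 3.07557

R = 3.076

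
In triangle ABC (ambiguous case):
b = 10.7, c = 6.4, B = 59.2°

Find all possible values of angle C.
b/sin(B) = c/sin(C)  ⇒  sin(C) = c·sin(B)/b = 6.4·sin(59.2°)/10.7
sin(59.2°) ≈ 0.85896
sin(C) ≈ 6.4·0.85896/10.7 ≈ 5.49734/10.7 ≈ 0.51377
Candidate 1: C₁ = arcsin(0.51377) ≈ 30.9153°  →  A = 180° − 59.2° − 30.9153° ≈ 89.8847° > 0, valid
Candidate 2: C₂ = 180° − C₁ ≈ 149.085°  →  A = 180° − 59.2° − 149.085° ≈ -28.2847° ≤ 0, not a valid triangle

C = 30.92° (one solution)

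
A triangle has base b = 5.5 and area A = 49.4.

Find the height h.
A = ½·b·h  ⇒  h = 2A/b = 2·49.4/5.5 = 98.8/5.5 ≈ 17.9636

h = 17.96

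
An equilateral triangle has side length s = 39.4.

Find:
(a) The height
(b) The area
(a) The height splits the triangle into two 30-60-90 halves: h = s·√3/2 = 39.4·1.73205/2 ≈ 68.2428/2 ≈ 34.1214
(b) Area = (√3/4)·s² = (√3/4)·39.4² = (√3/4)·1552.36 ≈ 0.433013·1552.36 ≈ 672.192

Height = 34.12, Area = 672.2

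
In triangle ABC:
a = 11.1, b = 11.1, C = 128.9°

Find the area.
Two sides and the included angle (SAS): A = ½·a·b·sin(C) = ½·11.1·11.1·sin(128.9°)
sin(128.9°) ≈ 0.778243
A ≈ ½·123.21·0.778243 = 61.605·0.778243 ≈ 47.9437

Area = 47.94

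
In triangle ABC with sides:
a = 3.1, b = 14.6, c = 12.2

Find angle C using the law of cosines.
c² = a² + b² − 2ab·cos(C)  ⇒  cos(C) = (a² + b² − c²)/(2ab)
cos(C) = (3.1² + 14.6² − 12.2²)/(2·3.1·14.6) = (9.61 + 213.16 − 148.84)/90.52 = 73.93/90.52 ≈ 0.816726
C = arccos(0.816726) ≈ 35.2417°

C = 35.24°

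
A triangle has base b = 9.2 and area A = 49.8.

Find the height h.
A = ½·b·h  ⇒  h = 2A/b = 2·49.8/9.2 = 99.6/9.2 ≈ 10.8261

h = 10.83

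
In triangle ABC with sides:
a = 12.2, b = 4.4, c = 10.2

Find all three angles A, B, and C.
Law of cosines for each angle (a² = 148.84, b² = 19.36, c² = 104.04):
cos(A) = (b² + c² − a²)/(2bc) = (19.36 + 104.04 − 148.84)/(2·4.4·10.2) = -25.44/89.76 ≈ -0.283422  ⇒  A ≈ 106.465°
cos(B) = (a² + c² − b²)/(2ac) = (148.84 + 104.04 − 19.36)/(2·12.2·10.2) = 233.52/248.88 ≈ 0.938284  ⇒  B ≈ 20.2347°
cos(C) = (a² + b² − c²)/(2ab) = (148.84 + 19.36 − 104.04)/(2·12.2·4.4) = 64.16/107.36 ≈ 0.597615  ⇒  C ≈ 53.3007°
Check: A + B + C ≈ 180°

A = 106.5°, B = 20.23°, C = 53.3°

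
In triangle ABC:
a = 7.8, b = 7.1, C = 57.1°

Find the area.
Two sides and the included angle (SAS): A = ½·a·b·sin(C) = ½·7.8·7.1·sin(57.1°)
sin(57.1°) ≈ 0.83962
A ≈ ½·55.38·0.83962 = 27.69·0.83962 ≈ 23.2491

Area = 23.25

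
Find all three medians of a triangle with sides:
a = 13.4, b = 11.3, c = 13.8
Median formula: m_a = ½√(2b² + 2c² − a²) (and cyclically). a² = 179.56, b² = 127.69, c² = 190.44.
m_a = ½√(2·127.69 + 2·190.44 − 179.56) = ½√456.7 ≈ ½·21.3705 ≈ 10.6853
m_b = ½√(2·179.56 + 2·190.44 − 127.69) = ½√612.31 ≈ ½·24.7449 ≈ 12.3724
m_c = ½√(2·179.56 + 2·127.69 − 190.44) = ½√424.06 ≈ ½·20.5927 ≈ 10.2964

m_a = 10.69, m_b = 12.37, m_c = 10.3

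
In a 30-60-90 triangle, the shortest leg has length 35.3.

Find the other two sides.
In a 30-60-90 triangle the sides are in ratio 1 : √3 : 2 (short leg : long leg : hypotenuse).
Long leg = 35.3·√3 ≈ 35.3·1.73205 ≈ 61.1414
Hypotenuse = 2·35.3 = 70.6

Long leg = 35.3√3 = 61.14, Hypotenuse = 70.6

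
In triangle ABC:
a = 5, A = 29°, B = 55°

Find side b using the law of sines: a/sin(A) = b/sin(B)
a/sin(A) = b/sin(B)  ⇒  b = a·sin(B)/sin(A) = 5·sin(55°)/sin(29°)
sin(55°) ≈ 0.819152, sin(29°) ≈ 0.48481
b ≈ 5·0.819152/0.48481 ≈ 4.09576/0.48481 ≈ 8.44818

b = 8.448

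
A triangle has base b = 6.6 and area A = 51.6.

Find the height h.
A = ½·b·h  ⇒  h = 2A/b = 2·51.6/6.6 = 103.2/6.6 ≈ 15.6364

h = 15.64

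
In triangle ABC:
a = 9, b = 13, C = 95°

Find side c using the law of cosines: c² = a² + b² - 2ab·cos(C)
c² = 9² + 13² − 2·9·13·cos(95°)
cos(95°) ≈ -0.0871557
c² ≈ 81 + 169 − 234·(-0.0871557) ≈ 250 + 20.3944 ≈ 270.394
c ≈ √270.394 ≈ 16.4437

c = 16.44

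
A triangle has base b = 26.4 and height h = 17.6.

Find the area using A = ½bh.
A = ½·b·h = ½·26.4·17.6 = ½·464.64 = 232.32

Area = 232.32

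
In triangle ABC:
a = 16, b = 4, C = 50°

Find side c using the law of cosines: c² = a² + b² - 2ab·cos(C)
c² = 16² + 4² − 2·16·4·cos(50°)
cos(50°) ≈ 0.642788
c² ≈ 256 + 16 − 128·(0.642788) ≈ 272 − 82.2768 ≈ 189.723
c ≈ √189.723 ≈ 13.774

c = 13.77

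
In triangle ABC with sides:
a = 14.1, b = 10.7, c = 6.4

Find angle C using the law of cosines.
c² = a² + b² − 2ab·cos(C)  ⇒  cos(C) = (a² + b² − c²)/(2ab)
cos(C) = (14.1² + 10.7² − 6.4²)/(2·14.1·10.7) = (198.81 + 114.49 − 40.96)/301.74 = 272.34/301.74 ≈ 0.902565
C = arccos(0.902565) ≈ 25.5027°

C = 25.5°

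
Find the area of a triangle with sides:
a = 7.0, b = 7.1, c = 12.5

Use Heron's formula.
s = (7.0 + 7.1 + 12.5)/2 = 26.6/2 = 13.3
s − a = 6.3, s − b = 6.2, s − c = 0.8
s(s−a)(s−b)(s−c) = 13.3·6.3·6.2·0.8 ≈ 415.598
Area = √415.598 ≈ 20.3862

Area = 20.39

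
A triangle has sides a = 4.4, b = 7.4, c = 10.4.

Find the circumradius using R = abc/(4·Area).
First find the area with Heron's formula.
s = (4.4 + 7.4 + 10.4)/2 = 11.1
Area = √(s(s−a)(s−b)(s−c)) = √(11.1·6.7·3.7·0.7) ≈ √192.618 ≈ 13.8787
abc = 4.4·7.4·10.4 = 338.624
R = abc/(4·Area) ≈ 338.624/(4·13.8787) = 338.624/55.5148 ≈ 6.09971

R = 6.1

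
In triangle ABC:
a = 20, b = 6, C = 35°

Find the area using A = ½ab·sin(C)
A = ½·a·b·sin(C) = ½·20·6·sin(35°)
sin(35°) ≈ 0.573576
A ≈ ½·120·0.573576 = 60·0.573576 ≈ 34.4146

Area = 34.41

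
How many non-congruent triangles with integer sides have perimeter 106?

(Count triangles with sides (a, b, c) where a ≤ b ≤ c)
Let a ≤ b ≤ c with a + b + c = 106. The only binding inequality is a + b > c, i.e. 106 − c > c, so c < 106/2; and c ≥ 106/3 since c is the largest side.
So 36 ≤ c ≤ 52. For each c, b runs from ⌈(106 − c)/2⌉ up to c (then a = 106 − b − c satisfies 1 ≤ a ≤ b automatically), giving c − ⌈(106 − c)/2⌉ + 1 choices.
Summing over c: 2 + 3 + 5 + 6 + … + 24 + 26  (17 terms, c = 36, …, 52) = 234
Check (closed form: nearest integer to p²/48 for even p, (p+3)²/48 for odd p): 106²/48 = 11236/48 ≈ 234.08 → 234

234 triangles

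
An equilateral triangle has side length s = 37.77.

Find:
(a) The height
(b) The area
(a) The height splits the triangle into two 30-60-90 halves: h = s·√3/2 = 37.77·1.73205/2 ≈ 65.4196/2 ≈ 32.7098
(b) Area = (√3/4)·s² = (√3/4)·37.77² = (√3/4)·1426.5729 ≈ 0.433013·1426.5729 ≈ 617.724

Height = 32.71, Area = 617.7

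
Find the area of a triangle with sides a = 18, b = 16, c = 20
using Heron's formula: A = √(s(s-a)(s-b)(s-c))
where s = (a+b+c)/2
s = (18 + 16 + 20)/2 = 54/2 = 27
s − a = 9, s − b = 11, s − c = 7
s(s−a)(s−b)(s−c) = 27·9·11·7 = 18711
Area = √18711 ≈ 136.788

s = 27.0, Area = 136.8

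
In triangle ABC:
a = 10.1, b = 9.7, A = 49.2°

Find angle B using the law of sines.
a/sin(A) = b/sin(B)  ⇒  sin(B) = b·sin(A)/a = 9.7·sin(49.2°)/10.1
sin(49.2°) ≈ 0.756995
sin(B) ≈ 9.7·0.756995/10.1 ≈ 7.34285/10.1 ≈ 0.727015
B = arcsin(0.727015) ≈ 46.6367°
(Since b ≤ a we need B ≤ A, so the obtuse alternative 180° − 46.6367° ≈ 133.363° is rejected.)

B = 46.64°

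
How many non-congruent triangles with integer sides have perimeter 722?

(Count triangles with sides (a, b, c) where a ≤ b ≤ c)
Let a ≤ b ≤ c with a + b + c = 722. The only binding inequality is a + b > c, i.e. 722 − c > c, so c < 722/2; and c ≥ 722/3 since c is the largest side.
So 241 ≤ c ≤ 360. For each c, b runs from ⌈(722 − c)/2⌉ up to c (then a = 722 − b − c satisfies 1 ≤ a ≤ b automatically), giving c − ⌈(722 − c)/2⌉ + 1 choices.
Summing over c: 1 + 3 + 4 + 6 + … + 178 + 180  (120 terms, c = 241, …, 360) = 10860
Check (closed form: nearest integer to p²/48 for even p, (p+3)²/48 for odd p): 722²/48 = 521284/48 ≈ 10860.08 → 10860

10860 triangles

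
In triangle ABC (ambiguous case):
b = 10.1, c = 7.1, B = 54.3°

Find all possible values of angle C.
b/sin(B) = c/sin(C)  ⇒  sin(C) = c·sin(B)/b = 7.1·sin(54.3°)/10.1
sin(54.3°) ≈ 0.812084
sin(C) ≈ 7.1·0.812084/10.1 ≈ 5.76579/10.1 ≈ 0.570871
Candidate 1: C₁ = arcsin(0.570871) ≈ 34.811°  →  A = 180° − 54.3° − 34.811° ≈ 90.889° > 0, valid
Candidate 2: C₂ = 180° − C₁ ≈ 145.189°  →  A = 180° − 54.3° − 145.189° ≈ -19.489° ≤ 0, not a valid triangle

C = 34.81° (one solution)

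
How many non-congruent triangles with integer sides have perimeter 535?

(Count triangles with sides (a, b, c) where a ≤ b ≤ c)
Let a ≤ b ≤ c with a + b + c = 535. The only binding inequality is a + b > c, i.e. 535 − c > c, so c < 535/2; and c ≥ 535/3 since c is the largest side.
So 179 ≤ c ≤ 267. For each c, b runs from ⌈(535 − c)/2⌉ up to c (then a = 535 − b − c satisfies 1 ≤ a ≤ b automatically), giving c − ⌈(535 − c)/2⌉ + 1 choices.
Summing over c: 2 + 3 + 5 + 6 + … + 132 + 134  (89 terms, c = 179, …, 267) = 6030
Check (closed form: nearest integer to p²/48 for even p, (p+3)²/48 for odd p): (535+3)²/48 = 538²/48 = 289444/48 ≈ 6030.08 → 6030

6030 triangles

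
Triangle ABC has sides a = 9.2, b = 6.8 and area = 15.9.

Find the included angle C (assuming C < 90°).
Area = ½·a·b·sin(C)  ⇒  sin(C) = 2·Area/(a·b) = 2·15.9/(9.2·6.8) = 31.8/62.56 ≈ 0.508312
C = arcsin(0.508312) ≈ 30.5515° (taking the acute solution since C < 90°)

C = 30.55°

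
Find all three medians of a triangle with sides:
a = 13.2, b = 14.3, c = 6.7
Median formula: m_a = ½√(2b² + 2c² − a²) (and cyclically). a² = 174.24, b² = 204.49, c² = 44.89.
m_a = ½√(2·204.49 + 2·44.89 − 174.24) = ½√324.52 ≈ ½·18.0144 ≈ 9.00722
m_b = ½√(2·174.24 + 2·44.89 − 204.49) = ½√233.77 ≈ ½·15.2895 ≈ 7.64477
m_c = ½√(2·174.24 + 2·204.49 − 44.89) = ½√712.57 ≈ ½·26.694 ≈ 13.347

m_a = 9.007, m_b = 7.645, m_c = 13.35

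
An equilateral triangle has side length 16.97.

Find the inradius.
r = Area/s with s the semi-perimeter.
Area = (√3/4)·16.97² = (√3/4)·287.9809 ≈ 0.433013·287.9809 ≈ 124.699
s = 3·16.97/2 = 25.455
r ≈ 124.699/25.455 ≈ 4.89882
(Equivalently r = side/(2√3) = 16.97/3.4641 ≈ 4.89882.)

r = 4.899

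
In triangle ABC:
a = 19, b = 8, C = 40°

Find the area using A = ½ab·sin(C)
A = ½·a·b·sin(C) = ½·19·8·sin(40°)
sin(40°) ≈ 0.642788
A ≈ ½·152·0.642788 = 76·0.642788 ≈ 48.8519

Area = 48.85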